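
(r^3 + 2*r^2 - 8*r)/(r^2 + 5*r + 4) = r*(r - 2)/(r + 1)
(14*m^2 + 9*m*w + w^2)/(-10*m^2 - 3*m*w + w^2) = (7*m + w)/(-5*m + w)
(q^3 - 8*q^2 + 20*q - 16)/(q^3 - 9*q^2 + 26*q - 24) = (q - 2)/(q - 3)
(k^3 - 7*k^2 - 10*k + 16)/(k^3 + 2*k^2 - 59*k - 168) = (k^2 + k - 2)/(k^2 + 10*k + 21)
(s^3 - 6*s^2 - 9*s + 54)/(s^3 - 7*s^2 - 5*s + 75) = (s^2 - 9*s + 18)/(s^2 - 10*s + 25)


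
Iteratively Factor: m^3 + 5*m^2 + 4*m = (m + 1)*(m^2 + 4*m) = (m + 1)*(m + 4)*(m)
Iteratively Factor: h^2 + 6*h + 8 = (h + 2)*(h + 4)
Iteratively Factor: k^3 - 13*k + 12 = (k - 3)*(k^2 + 3*k - 4) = (k - 3)*(k + 4)*(k - 1)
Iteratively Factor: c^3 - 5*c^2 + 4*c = (c - 1)*(c^2 - 4*c) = c*(c - 1)*(c - 4)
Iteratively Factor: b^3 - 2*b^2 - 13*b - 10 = (b + 1)*(b^2 - 3*b - 10) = (b - 5)*(b + 1)*(b + 2)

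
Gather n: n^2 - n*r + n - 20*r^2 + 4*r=n^2 + n*(1 - r) - 20*r^2 + 4*r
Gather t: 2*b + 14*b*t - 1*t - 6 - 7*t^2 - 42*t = 2*b - 7*t^2 + t*(14*b - 43) - 6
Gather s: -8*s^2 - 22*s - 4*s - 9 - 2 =-8*s^2 - 26*s - 11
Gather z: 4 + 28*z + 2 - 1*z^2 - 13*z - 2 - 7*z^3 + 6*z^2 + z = -7*z^3 + 5*z^2 + 16*z + 4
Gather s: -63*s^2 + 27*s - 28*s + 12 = -63*s^2 - s + 12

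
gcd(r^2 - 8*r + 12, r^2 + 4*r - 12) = r - 2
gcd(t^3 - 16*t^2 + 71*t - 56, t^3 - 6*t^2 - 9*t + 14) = t^2 - 8*t + 7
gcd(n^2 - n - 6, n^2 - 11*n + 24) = n - 3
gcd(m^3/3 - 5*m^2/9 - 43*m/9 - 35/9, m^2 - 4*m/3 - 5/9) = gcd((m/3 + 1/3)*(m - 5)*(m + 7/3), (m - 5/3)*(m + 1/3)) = 1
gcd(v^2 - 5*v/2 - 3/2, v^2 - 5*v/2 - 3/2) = v^2 - 5*v/2 - 3/2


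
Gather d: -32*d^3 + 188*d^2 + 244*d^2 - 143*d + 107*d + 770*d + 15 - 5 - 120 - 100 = -32*d^3 + 432*d^2 + 734*d - 210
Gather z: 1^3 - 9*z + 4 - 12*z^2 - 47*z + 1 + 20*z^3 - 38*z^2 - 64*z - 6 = 20*z^3 - 50*z^2 - 120*z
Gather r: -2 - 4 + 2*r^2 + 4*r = 2*r^2 + 4*r - 6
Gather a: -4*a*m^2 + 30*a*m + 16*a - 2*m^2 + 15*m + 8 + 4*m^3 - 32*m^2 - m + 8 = a*(-4*m^2 + 30*m + 16) + 4*m^3 - 34*m^2 + 14*m + 16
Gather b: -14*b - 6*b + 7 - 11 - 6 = -20*b - 10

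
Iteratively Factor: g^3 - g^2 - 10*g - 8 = (g - 4)*(g^2 + 3*g + 2) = (g - 4)*(g + 2)*(g + 1)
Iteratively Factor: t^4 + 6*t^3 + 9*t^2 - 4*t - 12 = (t + 2)*(t^3 + 4*t^2 + t - 6) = (t + 2)^2*(t^2 + 2*t - 3) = (t + 2)^2*(t + 3)*(t - 1)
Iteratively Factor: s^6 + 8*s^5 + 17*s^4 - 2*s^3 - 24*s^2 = (s + 4)*(s^5 + 4*s^4 + s^3 - 6*s^2) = (s - 1)*(s + 4)*(s^4 + 5*s^3 + 6*s^2) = (s - 1)*(s + 2)*(s + 4)*(s^3 + 3*s^2) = s*(s - 1)*(s + 2)*(s + 4)*(s^2 + 3*s) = s*(s - 1)*(s + 2)*(s + 3)*(s + 4)*(s)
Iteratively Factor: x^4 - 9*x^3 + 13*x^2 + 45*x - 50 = (x - 5)*(x^3 - 4*x^2 - 7*x + 10) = (x - 5)^2*(x^2 + x - 2) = (x - 5)^2*(x - 1)*(x + 2)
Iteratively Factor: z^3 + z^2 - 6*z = (z - 2)*(z^2 + 3*z) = (z - 2)*(z + 3)*(z)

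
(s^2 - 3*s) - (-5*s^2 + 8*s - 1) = 6*s^2 - 11*s + 1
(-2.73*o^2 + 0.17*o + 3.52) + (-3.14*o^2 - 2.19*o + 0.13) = -5.87*o^2 - 2.02*o + 3.65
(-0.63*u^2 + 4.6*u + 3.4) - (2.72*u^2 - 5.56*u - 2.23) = -3.35*u^2 + 10.16*u + 5.63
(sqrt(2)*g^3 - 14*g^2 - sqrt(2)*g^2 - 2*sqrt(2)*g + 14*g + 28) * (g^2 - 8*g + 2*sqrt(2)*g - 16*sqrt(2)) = sqrt(2)*g^5 - 9*sqrt(2)*g^4 - 10*g^4 - 22*sqrt(2)*g^3 + 90*g^3 - 60*g^2 + 268*sqrt(2)*g^2 - 168*sqrt(2)*g - 160*g - 448*sqrt(2)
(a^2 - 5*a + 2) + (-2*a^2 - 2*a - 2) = -a^2 - 7*a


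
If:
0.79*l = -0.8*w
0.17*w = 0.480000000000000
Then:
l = -2.86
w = 2.82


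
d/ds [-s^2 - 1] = -2*s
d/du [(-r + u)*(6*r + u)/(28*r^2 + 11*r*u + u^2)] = 2*r*(103*r^2 + 34*r*u + 3*u^2)/(784*r^4 + 616*r^3*u + 177*r^2*u^2 + 22*r*u^3 + u^4)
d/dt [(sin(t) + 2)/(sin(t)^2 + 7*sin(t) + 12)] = (-4*sin(t) + cos(t)^2 - 3)*cos(t)/(sin(t)^2 + 7*sin(t) + 12)^2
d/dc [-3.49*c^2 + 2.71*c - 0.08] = 2.71 - 6.98*c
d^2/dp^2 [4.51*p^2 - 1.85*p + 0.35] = 9.02000000000000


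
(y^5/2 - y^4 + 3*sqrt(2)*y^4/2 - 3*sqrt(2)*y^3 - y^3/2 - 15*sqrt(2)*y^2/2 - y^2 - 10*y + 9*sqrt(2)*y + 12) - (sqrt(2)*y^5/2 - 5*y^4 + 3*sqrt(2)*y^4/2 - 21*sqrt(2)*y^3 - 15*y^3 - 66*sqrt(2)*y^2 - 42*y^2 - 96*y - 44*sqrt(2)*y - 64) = -sqrt(2)*y^5/2 + y^5/2 + 4*y^4 + 29*y^3/2 + 18*sqrt(2)*y^3 + 41*y^2 + 117*sqrt(2)*y^2/2 + 53*sqrt(2)*y + 86*y + 76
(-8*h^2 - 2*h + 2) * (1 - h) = 8*h^3 - 6*h^2 - 4*h + 2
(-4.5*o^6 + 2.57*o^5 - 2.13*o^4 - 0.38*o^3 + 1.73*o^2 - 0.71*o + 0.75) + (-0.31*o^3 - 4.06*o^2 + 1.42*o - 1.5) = -4.5*o^6 + 2.57*o^5 - 2.13*o^4 - 0.69*o^3 - 2.33*o^2 + 0.71*o - 0.75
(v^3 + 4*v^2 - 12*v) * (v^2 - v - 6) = v^5 + 3*v^4 - 22*v^3 - 12*v^2 + 72*v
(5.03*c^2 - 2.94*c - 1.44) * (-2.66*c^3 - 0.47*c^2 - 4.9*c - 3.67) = -13.3798*c^5 + 5.4563*c^4 - 19.4348*c^3 - 3.3773*c^2 + 17.8458*c + 5.2848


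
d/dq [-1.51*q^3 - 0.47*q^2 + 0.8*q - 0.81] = -4.53*q^2 - 0.94*q + 0.8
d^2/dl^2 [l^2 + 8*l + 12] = 2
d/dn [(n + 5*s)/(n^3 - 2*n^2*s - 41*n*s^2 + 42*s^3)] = (n^3 - 2*n^2*s - 41*n*s^2 + 42*s^3 + (n + 5*s)*(-3*n^2 + 4*n*s + 41*s^2))/(n^3 - 2*n^2*s - 41*n*s^2 + 42*s^3)^2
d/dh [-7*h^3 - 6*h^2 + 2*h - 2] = -21*h^2 - 12*h + 2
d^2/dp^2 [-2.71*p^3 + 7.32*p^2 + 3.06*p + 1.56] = 14.64 - 16.26*p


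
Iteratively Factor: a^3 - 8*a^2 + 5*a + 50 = (a - 5)*(a^2 - 3*a - 10) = (a - 5)*(a + 2)*(a - 5)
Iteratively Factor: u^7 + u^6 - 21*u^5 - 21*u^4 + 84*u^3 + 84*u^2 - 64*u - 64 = (u + 1)*(u^6 - 21*u^4 + 84*u^2 - 64) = (u - 4)*(u + 1)*(u^5 + 4*u^4 - 5*u^3 - 20*u^2 + 4*u + 16) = (u - 4)*(u + 1)*(u + 4)*(u^4 - 5*u^2 + 4) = (u - 4)*(u - 2)*(u + 1)*(u + 4)*(u^3 + 2*u^2 - u - 2) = (u - 4)*(u - 2)*(u - 1)*(u + 1)*(u + 4)*(u^2 + 3*u + 2) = (u - 4)*(u - 2)*(u - 1)*(u + 1)*(u + 2)*(u + 4)*(u + 1)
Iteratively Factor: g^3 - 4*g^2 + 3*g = (g - 3)*(g^2 - g) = g*(g - 3)*(g - 1)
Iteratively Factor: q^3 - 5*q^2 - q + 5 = (q - 1)*(q^2 - 4*q - 5) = (q - 1)*(q + 1)*(q - 5)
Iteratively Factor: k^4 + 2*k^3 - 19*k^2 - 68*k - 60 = (k + 3)*(k^3 - k^2 - 16*k - 20) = (k + 2)*(k + 3)*(k^2 - 3*k - 10) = (k - 5)*(k + 2)*(k + 3)*(k + 2)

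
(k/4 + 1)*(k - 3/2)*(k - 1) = k^3/4 + 3*k^2/8 - 17*k/8 + 3/2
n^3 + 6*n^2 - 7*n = n*(n - 1)*(n + 7)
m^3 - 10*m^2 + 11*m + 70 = (m - 7)*(m - 5)*(m + 2)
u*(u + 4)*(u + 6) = u^3 + 10*u^2 + 24*u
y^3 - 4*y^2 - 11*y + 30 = (y - 5)*(y - 2)*(y + 3)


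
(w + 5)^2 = w^2 + 10*w + 25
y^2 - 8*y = y*(y - 8)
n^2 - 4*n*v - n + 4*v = (n - 1)*(n - 4*v)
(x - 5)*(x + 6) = x^2 + x - 30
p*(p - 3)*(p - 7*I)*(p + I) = p^4 - 3*p^3 - 6*I*p^3 + 7*p^2 + 18*I*p^2 - 21*p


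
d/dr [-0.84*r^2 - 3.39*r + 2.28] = -1.68*r - 3.39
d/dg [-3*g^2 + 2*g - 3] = 2 - 6*g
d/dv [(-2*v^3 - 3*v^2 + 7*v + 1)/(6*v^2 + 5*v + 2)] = (-12*v^4 - 20*v^3 - 69*v^2 - 24*v + 9)/(36*v^4 + 60*v^3 + 49*v^2 + 20*v + 4)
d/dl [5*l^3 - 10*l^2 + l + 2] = 15*l^2 - 20*l + 1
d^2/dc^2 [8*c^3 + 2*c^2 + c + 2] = 48*c + 4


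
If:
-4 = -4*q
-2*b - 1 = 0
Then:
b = -1/2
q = 1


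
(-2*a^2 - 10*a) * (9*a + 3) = -18*a^3 - 96*a^2 - 30*a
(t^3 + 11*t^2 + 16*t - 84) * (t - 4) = t^4 + 7*t^3 - 28*t^2 - 148*t + 336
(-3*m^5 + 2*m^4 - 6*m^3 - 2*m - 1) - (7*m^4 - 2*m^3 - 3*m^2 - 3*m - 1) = -3*m^5 - 5*m^4 - 4*m^3 + 3*m^2 + m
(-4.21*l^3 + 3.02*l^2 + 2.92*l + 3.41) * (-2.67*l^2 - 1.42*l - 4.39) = 11.2407*l^5 - 2.0852*l^4 + 6.3971*l^3 - 26.5089*l^2 - 17.661*l - 14.9699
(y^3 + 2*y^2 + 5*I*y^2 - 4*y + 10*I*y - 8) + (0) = y^3 + 2*y^2 + 5*I*y^2 - 4*y + 10*I*y - 8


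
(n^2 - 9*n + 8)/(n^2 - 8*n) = (n - 1)/n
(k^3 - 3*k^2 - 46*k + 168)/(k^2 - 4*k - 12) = (k^2 + 3*k - 28)/(k + 2)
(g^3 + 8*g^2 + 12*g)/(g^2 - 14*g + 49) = g*(g^2 + 8*g + 12)/(g^2 - 14*g + 49)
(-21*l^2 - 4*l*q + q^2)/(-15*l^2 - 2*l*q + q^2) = (-7*l + q)/(-5*l + q)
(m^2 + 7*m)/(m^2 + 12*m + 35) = m/(m + 5)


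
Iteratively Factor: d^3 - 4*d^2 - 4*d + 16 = (d - 4)*(d^2 - 4) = (d - 4)*(d - 2)*(d + 2)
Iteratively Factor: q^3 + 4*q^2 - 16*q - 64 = (q - 4)*(q^2 + 8*q + 16) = (q - 4)*(q + 4)*(q + 4)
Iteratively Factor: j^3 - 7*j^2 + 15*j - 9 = (j - 3)*(j^2 - 4*j + 3) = (j - 3)*(j - 1)*(j - 3)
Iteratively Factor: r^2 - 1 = (r - 1)*(r + 1)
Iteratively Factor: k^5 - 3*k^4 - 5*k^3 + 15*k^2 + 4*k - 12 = (k - 2)*(k^4 - k^3 - 7*k^2 + k + 6) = (k - 2)*(k + 1)*(k^3 - 2*k^2 - 5*k + 6) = (k - 2)*(k - 1)*(k + 1)*(k^2 - k - 6) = (k - 2)*(k - 1)*(k + 1)*(k + 2)*(k - 3)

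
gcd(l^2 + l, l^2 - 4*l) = l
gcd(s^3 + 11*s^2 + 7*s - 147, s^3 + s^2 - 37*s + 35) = s + 7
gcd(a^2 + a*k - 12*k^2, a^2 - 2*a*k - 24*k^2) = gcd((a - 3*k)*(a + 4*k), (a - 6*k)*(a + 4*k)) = a + 4*k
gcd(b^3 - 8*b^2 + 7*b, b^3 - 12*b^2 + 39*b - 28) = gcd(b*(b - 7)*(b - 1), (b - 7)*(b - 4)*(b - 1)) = b^2 - 8*b + 7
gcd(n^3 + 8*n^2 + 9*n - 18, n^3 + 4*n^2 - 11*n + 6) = n^2 + 5*n - 6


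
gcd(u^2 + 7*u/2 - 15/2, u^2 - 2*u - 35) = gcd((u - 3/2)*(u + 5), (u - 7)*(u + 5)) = u + 5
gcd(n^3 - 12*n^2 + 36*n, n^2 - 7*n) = n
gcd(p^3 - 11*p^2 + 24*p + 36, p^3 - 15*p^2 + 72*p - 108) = p^2 - 12*p + 36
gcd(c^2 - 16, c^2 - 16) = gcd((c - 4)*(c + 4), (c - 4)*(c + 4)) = c^2 - 16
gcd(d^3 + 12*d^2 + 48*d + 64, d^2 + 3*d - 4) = d + 4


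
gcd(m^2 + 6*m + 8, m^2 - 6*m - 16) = m + 2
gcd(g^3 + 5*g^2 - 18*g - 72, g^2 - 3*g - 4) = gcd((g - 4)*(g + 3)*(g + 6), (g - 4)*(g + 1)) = g - 4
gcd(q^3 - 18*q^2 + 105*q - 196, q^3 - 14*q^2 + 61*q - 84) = q^2 - 11*q + 28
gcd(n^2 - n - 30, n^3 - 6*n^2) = n - 6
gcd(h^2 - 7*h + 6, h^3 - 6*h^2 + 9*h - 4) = h - 1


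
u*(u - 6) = u^2 - 6*u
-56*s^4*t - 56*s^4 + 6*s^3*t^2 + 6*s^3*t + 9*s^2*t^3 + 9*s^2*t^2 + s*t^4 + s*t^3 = (-2*s + t)*(4*s + t)*(7*s + t)*(s*t + s)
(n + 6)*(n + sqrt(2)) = n^2 + sqrt(2)*n + 6*n + 6*sqrt(2)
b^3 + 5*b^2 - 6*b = b*(b - 1)*(b + 6)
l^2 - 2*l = l*(l - 2)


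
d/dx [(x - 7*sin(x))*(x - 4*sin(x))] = -11*x*cos(x) + 2*x - 11*sin(x) + 28*sin(2*x)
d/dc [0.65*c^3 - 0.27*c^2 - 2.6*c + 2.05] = 1.95*c^2 - 0.54*c - 2.6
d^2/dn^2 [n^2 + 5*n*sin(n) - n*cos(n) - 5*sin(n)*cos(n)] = -5*n*sin(n) + n*cos(n) + 2*sin(n) + 10*sin(2*n) + 10*cos(n) + 2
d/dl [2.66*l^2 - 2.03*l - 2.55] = 5.32*l - 2.03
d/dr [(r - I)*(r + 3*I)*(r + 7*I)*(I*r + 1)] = 4*I*r^3 - 24*r^2 - 4*I*r - 32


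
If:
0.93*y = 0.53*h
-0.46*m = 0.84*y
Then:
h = 1.75471698113208*y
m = -1.82608695652174*y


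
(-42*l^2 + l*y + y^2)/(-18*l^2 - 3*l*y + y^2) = (7*l + y)/(3*l + y)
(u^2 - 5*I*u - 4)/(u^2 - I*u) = (u - 4*I)/u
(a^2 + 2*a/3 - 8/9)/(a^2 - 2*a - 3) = (-9*a^2 - 6*a + 8)/(9*(-a^2 + 2*a + 3))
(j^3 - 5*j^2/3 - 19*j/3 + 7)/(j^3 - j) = (j^2 - 2*j/3 - 7)/(j*(j + 1))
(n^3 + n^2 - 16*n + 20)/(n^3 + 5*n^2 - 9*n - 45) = (n^2 - 4*n + 4)/(n^2 - 9)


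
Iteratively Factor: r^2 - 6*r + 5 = (r - 5)*(r - 1)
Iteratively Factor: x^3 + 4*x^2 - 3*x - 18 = (x + 3)*(x^2 + x - 6) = (x + 3)^2*(x - 2)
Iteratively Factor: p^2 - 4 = (p - 2)*(p + 2)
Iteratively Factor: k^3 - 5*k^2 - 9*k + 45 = (k + 3)*(k^2 - 8*k + 15) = (k - 5)*(k + 3)*(k - 3)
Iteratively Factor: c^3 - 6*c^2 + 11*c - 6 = (c - 3)*(c^2 - 3*c + 2) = (c - 3)*(c - 1)*(c - 2)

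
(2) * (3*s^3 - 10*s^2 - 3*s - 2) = 6*s^3 - 20*s^2 - 6*s - 4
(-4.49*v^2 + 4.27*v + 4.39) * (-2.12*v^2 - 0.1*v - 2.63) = 9.5188*v^4 - 8.6034*v^3 + 2.0749*v^2 - 11.6691*v - 11.5457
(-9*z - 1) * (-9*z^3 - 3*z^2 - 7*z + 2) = 81*z^4 + 36*z^3 + 66*z^2 - 11*z - 2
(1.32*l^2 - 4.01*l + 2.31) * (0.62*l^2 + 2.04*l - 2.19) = 0.8184*l^4 + 0.2066*l^3 - 9.639*l^2 + 13.4943*l - 5.0589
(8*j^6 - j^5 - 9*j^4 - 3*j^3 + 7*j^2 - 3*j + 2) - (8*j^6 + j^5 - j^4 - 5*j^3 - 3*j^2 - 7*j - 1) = -2*j^5 - 8*j^4 + 2*j^3 + 10*j^2 + 4*j + 3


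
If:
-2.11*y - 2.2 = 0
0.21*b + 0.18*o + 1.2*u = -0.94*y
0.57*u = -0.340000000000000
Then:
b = 8.07563933530509 - 0.857142857142857*o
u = -0.60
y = -1.04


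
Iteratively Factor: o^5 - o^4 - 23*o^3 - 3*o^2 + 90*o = (o - 5)*(o^4 + 4*o^3 - 3*o^2 - 18*o) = (o - 5)*(o + 3)*(o^3 + o^2 - 6*o) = o*(o - 5)*(o + 3)*(o^2 + o - 6) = o*(o - 5)*(o + 3)^2*(o - 2)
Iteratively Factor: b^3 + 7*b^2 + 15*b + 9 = (b + 3)*(b^2 + 4*b + 3) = (b + 3)^2*(b + 1)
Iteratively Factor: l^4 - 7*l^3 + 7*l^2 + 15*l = (l + 1)*(l^3 - 8*l^2 + 15*l) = l*(l + 1)*(l^2 - 8*l + 15) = l*(l - 3)*(l + 1)*(l - 5)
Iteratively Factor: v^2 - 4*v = (v)*(v - 4)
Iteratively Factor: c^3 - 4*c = (c + 2)*(c^2 - 2*c) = c*(c + 2)*(c - 2)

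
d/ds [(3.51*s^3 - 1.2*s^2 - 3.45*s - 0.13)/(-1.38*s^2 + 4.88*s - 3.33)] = (-4.8438*s^4 + 34.2576*s^3 - 45.6819*s^2 + 7.6332*s + 12.1229)/(1.9044*s^4 - 13.4688*s^3 + 33.0052*s^2 - 32.5008*s + 11.0889)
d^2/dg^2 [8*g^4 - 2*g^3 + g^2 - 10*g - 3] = 96*g^2 - 12*g + 2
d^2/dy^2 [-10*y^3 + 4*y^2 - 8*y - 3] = 8 - 60*y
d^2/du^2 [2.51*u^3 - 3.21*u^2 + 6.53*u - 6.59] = 15.06*u - 6.42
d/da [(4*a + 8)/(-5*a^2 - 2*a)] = 4*(5*a^2 + 20*a + 4)/(a^2*(25*a^2 + 20*a + 4))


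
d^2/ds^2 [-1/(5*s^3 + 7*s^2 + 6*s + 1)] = 2*((15*s + 7)*(5*s^3 + 7*s^2 + 6*s + 1) - (15*s^2 + 14*s + 6)^2)/(5*s^3 + 7*s^2 + 6*s + 1)^3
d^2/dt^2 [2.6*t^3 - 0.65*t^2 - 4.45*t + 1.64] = 15.6*t - 1.3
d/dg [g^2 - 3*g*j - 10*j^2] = 2*g - 3*j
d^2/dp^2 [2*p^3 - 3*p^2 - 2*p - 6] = 12*p - 6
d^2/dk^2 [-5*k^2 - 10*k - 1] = -10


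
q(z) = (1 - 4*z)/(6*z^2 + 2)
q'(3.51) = 0.04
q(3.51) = -0.17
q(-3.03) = 0.23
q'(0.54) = -0.53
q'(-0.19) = -0.99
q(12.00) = -0.05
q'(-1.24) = 0.35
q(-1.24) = 0.53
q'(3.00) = 0.05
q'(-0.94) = 0.46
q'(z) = -12*z*(1 - 4*z)/(6*z^2 + 2)^2 - 4/(6*z^2 + 2)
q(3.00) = -0.20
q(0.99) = -0.38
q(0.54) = -0.31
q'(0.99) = 0.06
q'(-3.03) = 0.08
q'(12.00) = 0.00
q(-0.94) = 0.65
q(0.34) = -0.13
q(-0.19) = 0.79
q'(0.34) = -1.28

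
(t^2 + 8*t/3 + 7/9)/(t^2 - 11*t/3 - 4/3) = (t + 7/3)/(t - 4)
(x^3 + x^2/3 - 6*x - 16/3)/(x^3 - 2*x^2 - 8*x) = (3*x^2 - 5*x - 8)/(3*x*(x - 4))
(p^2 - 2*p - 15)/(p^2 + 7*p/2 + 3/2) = 2*(p - 5)/(2*p + 1)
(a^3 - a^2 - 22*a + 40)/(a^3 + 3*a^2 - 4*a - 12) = (a^2 + a - 20)/(a^2 + 5*a + 6)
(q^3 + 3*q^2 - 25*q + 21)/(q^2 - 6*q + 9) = (q^2 + 6*q - 7)/(q - 3)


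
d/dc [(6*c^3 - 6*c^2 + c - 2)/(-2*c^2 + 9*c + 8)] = 2*(-6*c^4 + 54*c^3 + 46*c^2 - 52*c + 13)/(4*c^4 - 36*c^3 + 49*c^2 + 144*c + 64)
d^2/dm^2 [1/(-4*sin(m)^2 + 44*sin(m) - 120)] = (4*sin(m)^4 - 33*sin(m)^3 - 5*sin(m)^2 + 396*sin(m) - 182)/(4*(sin(m)^2 - 11*sin(m) + 30)^3)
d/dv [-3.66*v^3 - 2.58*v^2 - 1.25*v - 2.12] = -10.98*v^2 - 5.16*v - 1.25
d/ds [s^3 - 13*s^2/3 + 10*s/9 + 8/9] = 3*s^2 - 26*s/3 + 10/9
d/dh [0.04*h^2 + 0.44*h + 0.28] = 0.08*h + 0.44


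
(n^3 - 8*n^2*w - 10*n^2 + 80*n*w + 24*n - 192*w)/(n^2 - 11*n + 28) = (n^2 - 8*n*w - 6*n + 48*w)/(n - 7)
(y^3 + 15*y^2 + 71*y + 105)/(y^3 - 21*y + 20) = (y^2 + 10*y + 21)/(y^2 - 5*y + 4)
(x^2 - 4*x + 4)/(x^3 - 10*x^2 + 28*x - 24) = 1/(x - 6)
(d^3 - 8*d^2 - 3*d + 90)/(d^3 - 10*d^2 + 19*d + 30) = (d + 3)/(d + 1)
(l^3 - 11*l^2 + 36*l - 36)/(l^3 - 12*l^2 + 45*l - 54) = (l - 2)/(l - 3)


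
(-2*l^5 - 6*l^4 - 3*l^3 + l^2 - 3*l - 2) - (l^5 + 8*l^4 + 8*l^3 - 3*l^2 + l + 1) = -3*l^5 - 14*l^4 - 11*l^3 + 4*l^2 - 4*l - 3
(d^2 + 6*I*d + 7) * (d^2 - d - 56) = d^4 - d^3 + 6*I*d^3 - 49*d^2 - 6*I*d^2 - 7*d - 336*I*d - 392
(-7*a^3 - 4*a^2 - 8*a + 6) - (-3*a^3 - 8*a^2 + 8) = -4*a^3 + 4*a^2 - 8*a - 2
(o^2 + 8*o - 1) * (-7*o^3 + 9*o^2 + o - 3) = -7*o^5 - 47*o^4 + 80*o^3 - 4*o^2 - 25*o + 3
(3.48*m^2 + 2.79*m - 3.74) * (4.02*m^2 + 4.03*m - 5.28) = 13.9896*m^4 + 25.2402*m^3 - 22.1655*m^2 - 29.8034*m + 19.7472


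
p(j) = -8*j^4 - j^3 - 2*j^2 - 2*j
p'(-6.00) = 6826.00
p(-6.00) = -10212.00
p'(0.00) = -2.00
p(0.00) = 0.00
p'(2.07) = -306.97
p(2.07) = -168.46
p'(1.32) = -86.11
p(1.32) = -32.71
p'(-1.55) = 116.16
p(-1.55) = -44.16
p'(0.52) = -9.39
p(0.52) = -2.31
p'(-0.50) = 3.25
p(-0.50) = 0.12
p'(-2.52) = 501.13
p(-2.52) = -314.28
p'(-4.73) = 3336.16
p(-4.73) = -3933.84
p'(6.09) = -7365.35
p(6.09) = -11316.44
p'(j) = -32*j^3 - 3*j^2 - 4*j - 2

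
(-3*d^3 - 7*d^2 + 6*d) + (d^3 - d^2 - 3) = -2*d^3 - 8*d^2 + 6*d - 3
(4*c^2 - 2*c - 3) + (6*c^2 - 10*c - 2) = 10*c^2 - 12*c - 5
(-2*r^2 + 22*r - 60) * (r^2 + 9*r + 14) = -2*r^4 + 4*r^3 + 110*r^2 - 232*r - 840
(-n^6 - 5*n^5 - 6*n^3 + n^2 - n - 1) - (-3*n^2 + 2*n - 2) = -n^6 - 5*n^5 - 6*n^3 + 4*n^2 - 3*n + 1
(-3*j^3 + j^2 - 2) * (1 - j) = 3*j^4 - 4*j^3 + j^2 + 2*j - 2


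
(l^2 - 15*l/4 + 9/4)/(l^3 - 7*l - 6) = (l - 3/4)/(l^2 + 3*l + 2)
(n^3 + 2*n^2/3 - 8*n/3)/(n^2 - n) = (3*n^2 + 2*n - 8)/(3*(n - 1))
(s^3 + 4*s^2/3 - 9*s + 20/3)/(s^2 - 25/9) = 3*(s^2 + 3*s - 4)/(3*s + 5)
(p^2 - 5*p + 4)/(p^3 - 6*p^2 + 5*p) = (p - 4)/(p*(p - 5))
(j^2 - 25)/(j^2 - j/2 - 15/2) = 2*(25 - j^2)/(-2*j^2 + j + 15)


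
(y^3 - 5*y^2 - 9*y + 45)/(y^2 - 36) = (y^3 - 5*y^2 - 9*y + 45)/(y^2 - 36)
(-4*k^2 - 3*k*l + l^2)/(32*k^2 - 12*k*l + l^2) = (-k - l)/(8*k - l)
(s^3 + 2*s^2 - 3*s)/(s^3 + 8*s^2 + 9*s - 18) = s/(s + 6)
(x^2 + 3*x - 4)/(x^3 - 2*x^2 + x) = (x + 4)/(x*(x - 1))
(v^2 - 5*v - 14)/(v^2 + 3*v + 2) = (v - 7)/(v + 1)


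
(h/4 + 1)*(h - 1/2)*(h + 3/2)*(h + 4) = h^4/4 + 9*h^3/4 + 93*h^2/16 + 5*h/2 - 3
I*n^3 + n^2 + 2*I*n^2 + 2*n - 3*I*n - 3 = (n + 3)*(n - I)*(I*n - I)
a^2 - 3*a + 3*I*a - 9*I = (a - 3)*(a + 3*I)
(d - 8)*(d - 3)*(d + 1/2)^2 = d^4 - 10*d^3 + 53*d^2/4 + 85*d/4 + 6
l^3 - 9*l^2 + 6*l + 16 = (l - 8)*(l - 2)*(l + 1)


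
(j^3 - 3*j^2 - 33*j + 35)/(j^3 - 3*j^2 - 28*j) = (j^2 + 4*j - 5)/(j*(j + 4))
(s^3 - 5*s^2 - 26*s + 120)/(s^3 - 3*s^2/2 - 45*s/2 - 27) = 2*(s^2 + s - 20)/(2*s^2 + 9*s + 9)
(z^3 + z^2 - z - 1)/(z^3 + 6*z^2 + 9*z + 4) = (z - 1)/(z + 4)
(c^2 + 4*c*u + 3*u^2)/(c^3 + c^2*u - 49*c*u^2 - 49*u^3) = (-c - 3*u)/(-c^2 + 49*u^2)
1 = 1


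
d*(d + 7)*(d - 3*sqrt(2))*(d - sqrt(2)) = d^4 - 4*sqrt(2)*d^3 + 7*d^3 - 28*sqrt(2)*d^2 + 6*d^2 + 42*d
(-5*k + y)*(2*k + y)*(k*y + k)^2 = -10*k^4*y^2 - 20*k^4*y - 10*k^4 - 3*k^3*y^3 - 6*k^3*y^2 - 3*k^3*y + k^2*y^4 + 2*k^2*y^3 + k^2*y^2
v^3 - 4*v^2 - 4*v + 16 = (v - 4)*(v - 2)*(v + 2)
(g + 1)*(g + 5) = g^2 + 6*g + 5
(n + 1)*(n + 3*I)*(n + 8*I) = n^3 + n^2 + 11*I*n^2 - 24*n + 11*I*n - 24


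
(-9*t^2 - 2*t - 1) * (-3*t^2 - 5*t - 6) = 27*t^4 + 51*t^3 + 67*t^2 + 17*t + 6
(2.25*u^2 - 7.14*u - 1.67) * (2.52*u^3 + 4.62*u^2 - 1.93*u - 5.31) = 5.67*u^5 - 7.5978*u^4 - 41.5377*u^3 - 5.8827*u^2 + 41.1365*u + 8.8677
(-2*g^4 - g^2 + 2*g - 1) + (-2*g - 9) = -2*g^4 - g^2 - 10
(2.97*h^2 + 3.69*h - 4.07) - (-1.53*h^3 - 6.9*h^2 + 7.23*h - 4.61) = 1.53*h^3 + 9.87*h^2 - 3.54*h + 0.54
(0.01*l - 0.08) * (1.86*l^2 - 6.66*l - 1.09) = 0.0186*l^3 - 0.2154*l^2 + 0.5219*l + 0.0872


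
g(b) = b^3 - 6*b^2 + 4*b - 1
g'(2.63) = -6.81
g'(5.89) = 37.40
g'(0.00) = 4.00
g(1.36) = -4.14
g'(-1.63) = 31.53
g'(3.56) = -0.70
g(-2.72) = -76.39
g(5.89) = 18.74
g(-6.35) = -524.38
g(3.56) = -17.68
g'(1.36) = -6.77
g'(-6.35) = 201.17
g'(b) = 3*b^2 - 12*b + 4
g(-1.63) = -27.79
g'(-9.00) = 355.00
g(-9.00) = -1252.00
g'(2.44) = -7.42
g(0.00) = -1.00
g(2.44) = -12.43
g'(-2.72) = 58.84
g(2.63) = -13.79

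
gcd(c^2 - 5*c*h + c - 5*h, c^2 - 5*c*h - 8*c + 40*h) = c - 5*h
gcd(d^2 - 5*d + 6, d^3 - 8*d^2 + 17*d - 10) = d - 2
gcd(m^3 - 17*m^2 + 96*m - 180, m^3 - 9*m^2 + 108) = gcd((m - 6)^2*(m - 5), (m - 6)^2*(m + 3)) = m^2 - 12*m + 36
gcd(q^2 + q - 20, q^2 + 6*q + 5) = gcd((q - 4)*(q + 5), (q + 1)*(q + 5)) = q + 5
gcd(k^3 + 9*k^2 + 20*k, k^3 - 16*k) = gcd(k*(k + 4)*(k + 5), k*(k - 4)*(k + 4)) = k^2 + 4*k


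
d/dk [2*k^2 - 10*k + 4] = 4*k - 10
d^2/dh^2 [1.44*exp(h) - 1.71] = 1.44*exp(h)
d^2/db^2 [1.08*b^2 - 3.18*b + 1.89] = 2.16000000000000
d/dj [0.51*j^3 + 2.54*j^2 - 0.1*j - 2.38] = 1.53*j^2 + 5.08*j - 0.1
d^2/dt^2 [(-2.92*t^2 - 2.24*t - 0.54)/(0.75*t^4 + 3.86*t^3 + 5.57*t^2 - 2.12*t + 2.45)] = (-9.855*t^8 - 65.8404*t^7 - 172.448864*t^6 - 359.008824*t^5 - 462.08466*t^4 + 41.9814880000001*t^3 + 431.190732*t^2 + 252.308856*t - 48.439452)/(0.421875*t^12 + 6.51375*t^11 + 42.923475*t^10 + 150.685856*t^9 + 286.088316*t^8 + 253.925586*t^7 + 80.3598590000001*t^6 + 147.406728*t^5 + 196.347024*t^4 - 113.602658*t^3 + 133.335615*t^2 - 38.1759*t + 14.706125)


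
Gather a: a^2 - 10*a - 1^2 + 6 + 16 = a^2 - 10*a + 21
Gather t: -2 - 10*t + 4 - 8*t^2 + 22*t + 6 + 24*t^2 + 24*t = 16*t^2 + 36*t + 8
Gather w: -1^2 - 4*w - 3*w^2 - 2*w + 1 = -3*w^2 - 6*w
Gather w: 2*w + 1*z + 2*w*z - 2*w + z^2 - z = 2*w*z + z^2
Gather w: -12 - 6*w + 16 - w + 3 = 7 - 7*w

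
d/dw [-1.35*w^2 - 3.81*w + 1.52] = -2.7*w - 3.81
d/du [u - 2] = 1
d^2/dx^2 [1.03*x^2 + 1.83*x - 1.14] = 2.06000000000000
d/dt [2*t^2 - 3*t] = 4*t - 3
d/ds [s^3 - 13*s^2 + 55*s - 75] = 3*s^2 - 26*s + 55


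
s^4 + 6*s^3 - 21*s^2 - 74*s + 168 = (s - 3)*(s - 2)*(s + 4)*(s + 7)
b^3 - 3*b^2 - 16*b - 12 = (b - 6)*(b + 1)*(b + 2)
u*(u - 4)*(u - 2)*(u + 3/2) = u^4 - 9*u^3/2 - u^2 + 12*u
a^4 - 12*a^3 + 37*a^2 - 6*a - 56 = (a - 7)*(a - 4)*(a - 2)*(a + 1)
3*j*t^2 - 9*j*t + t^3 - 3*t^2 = t*(3*j + t)*(t - 3)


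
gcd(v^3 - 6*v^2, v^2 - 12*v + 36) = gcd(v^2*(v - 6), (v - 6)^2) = v - 6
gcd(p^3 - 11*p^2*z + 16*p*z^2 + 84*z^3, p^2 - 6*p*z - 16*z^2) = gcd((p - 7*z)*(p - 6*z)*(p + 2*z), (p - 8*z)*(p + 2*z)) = p + 2*z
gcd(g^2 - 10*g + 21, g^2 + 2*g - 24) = 1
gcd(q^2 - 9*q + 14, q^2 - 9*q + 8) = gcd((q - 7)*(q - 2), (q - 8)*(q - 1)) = 1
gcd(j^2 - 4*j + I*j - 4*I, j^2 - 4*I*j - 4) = 1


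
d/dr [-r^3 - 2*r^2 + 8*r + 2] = -3*r^2 - 4*r + 8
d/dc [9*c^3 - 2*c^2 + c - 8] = 27*c^2 - 4*c + 1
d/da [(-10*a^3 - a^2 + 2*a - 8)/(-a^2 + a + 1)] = (10*a^4 - 20*a^3 - 29*a^2 - 18*a + 10)/(a^4 - 2*a^3 - a^2 + 2*a + 1)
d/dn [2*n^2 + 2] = 4*n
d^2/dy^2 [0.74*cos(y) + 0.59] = -0.74*cos(y)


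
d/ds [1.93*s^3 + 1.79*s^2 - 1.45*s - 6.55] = 5.79*s^2 + 3.58*s - 1.45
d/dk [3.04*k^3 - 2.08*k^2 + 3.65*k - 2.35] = 9.12*k^2 - 4.16*k + 3.65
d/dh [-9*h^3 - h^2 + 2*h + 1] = -27*h^2 - 2*h + 2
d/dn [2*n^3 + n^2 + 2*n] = 6*n^2 + 2*n + 2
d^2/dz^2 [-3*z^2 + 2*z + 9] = -6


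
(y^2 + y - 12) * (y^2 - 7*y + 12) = y^4 - 6*y^3 - 7*y^2 + 96*y - 144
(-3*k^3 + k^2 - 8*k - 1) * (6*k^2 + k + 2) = -18*k^5 + 3*k^4 - 53*k^3 - 12*k^2 - 17*k - 2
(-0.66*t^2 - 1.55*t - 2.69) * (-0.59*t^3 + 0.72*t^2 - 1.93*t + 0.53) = 0.3894*t^5 + 0.4393*t^4 + 1.7449*t^3 + 0.7049*t^2 + 4.3702*t - 1.4257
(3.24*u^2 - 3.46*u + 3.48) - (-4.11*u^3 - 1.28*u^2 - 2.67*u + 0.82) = 4.11*u^3 + 4.52*u^2 - 0.79*u + 2.66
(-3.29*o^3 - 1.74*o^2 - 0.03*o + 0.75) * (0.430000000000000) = -1.4147*o^3 - 0.7482*o^2 - 0.0129*o + 0.3225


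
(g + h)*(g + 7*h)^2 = g^3 + 15*g^2*h + 63*g*h^2 + 49*h^3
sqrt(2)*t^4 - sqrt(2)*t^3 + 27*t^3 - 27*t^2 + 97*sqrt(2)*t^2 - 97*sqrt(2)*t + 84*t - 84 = (t - 1)*(t + 6*sqrt(2))*(t + 7*sqrt(2))*(sqrt(2)*t + 1)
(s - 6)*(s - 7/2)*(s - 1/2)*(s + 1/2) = s^4 - 19*s^3/2 + 83*s^2/4 + 19*s/8 - 21/4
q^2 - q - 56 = (q - 8)*(q + 7)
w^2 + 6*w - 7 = (w - 1)*(w + 7)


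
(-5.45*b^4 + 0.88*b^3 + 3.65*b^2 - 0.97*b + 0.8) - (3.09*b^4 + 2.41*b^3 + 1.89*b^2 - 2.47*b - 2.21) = -8.54*b^4 - 1.53*b^3 + 1.76*b^2 + 1.5*b + 3.01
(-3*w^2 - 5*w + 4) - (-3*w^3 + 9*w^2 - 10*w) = 3*w^3 - 12*w^2 + 5*w + 4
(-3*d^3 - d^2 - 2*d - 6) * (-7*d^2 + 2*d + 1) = 21*d^5 + d^4 + 9*d^3 + 37*d^2 - 14*d - 6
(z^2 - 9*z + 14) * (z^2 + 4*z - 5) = z^4 - 5*z^3 - 27*z^2 + 101*z - 70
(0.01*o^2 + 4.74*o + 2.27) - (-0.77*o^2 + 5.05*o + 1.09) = 0.78*o^2 - 0.31*o + 1.18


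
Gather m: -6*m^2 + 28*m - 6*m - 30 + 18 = -6*m^2 + 22*m - 12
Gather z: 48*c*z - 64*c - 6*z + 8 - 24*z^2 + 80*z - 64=-64*c - 24*z^2 + z*(48*c + 74) - 56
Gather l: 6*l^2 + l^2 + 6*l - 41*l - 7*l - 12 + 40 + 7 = 7*l^2 - 42*l + 35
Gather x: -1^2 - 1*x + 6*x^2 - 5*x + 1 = 6*x^2 - 6*x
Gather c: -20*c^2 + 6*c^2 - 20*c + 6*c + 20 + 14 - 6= -14*c^2 - 14*c + 28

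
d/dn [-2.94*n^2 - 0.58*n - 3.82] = -5.88*n - 0.58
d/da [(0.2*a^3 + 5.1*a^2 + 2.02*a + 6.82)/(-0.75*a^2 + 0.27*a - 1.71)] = (-0.15*a^4 + 0.108*a^3 + 1.866*a^2 - 7.212*a - 5.2956)/(0.5625*a^4 - 0.405*a^3 + 2.6379*a^2 - 0.9234*a + 2.9241)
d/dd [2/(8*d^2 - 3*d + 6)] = 2*(3 - 16*d)/(8*d^2 - 3*d + 6)^2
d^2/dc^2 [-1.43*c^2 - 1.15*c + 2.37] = -2.86000000000000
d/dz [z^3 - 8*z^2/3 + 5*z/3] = 3*z^2 - 16*z/3 + 5/3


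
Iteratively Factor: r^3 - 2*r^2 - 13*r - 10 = (r + 1)*(r^2 - 3*r - 10) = (r + 1)*(r + 2)*(r - 5)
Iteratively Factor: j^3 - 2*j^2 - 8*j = (j - 4)*(j^2 + 2*j) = j*(j - 4)*(j + 2)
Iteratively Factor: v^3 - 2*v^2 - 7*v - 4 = (v + 1)*(v^2 - 3*v - 4) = (v - 4)*(v + 1)*(v + 1)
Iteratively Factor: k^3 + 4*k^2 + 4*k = (k)*(k^2 + 4*k + 4) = k*(k + 2)*(k + 2)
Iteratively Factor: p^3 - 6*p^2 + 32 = (p + 2)*(p^2 - 8*p + 16) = (p - 4)*(p + 2)*(p - 4)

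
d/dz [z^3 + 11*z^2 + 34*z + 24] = 3*z^2 + 22*z + 34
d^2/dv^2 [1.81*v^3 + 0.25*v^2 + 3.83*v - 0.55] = 10.86*v + 0.5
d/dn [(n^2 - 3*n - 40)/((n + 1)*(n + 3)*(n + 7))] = (-n^4 + 6*n^3 + 184*n^2 + 922*n + 1177)/(n^6 + 22*n^5 + 183*n^4 + 724*n^3 + 1423*n^2 + 1302*n + 441)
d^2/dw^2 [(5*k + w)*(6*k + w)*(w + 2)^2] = 60*k^2 + 66*k*w + 88*k + 12*w^2 + 24*w + 8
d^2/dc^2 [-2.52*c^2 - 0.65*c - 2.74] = -5.04000000000000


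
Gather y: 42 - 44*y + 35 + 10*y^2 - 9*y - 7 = 10*y^2 - 53*y + 70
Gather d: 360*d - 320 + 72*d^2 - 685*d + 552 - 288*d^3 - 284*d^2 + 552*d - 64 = -288*d^3 - 212*d^2 + 227*d + 168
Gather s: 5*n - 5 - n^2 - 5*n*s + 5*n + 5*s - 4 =-n^2 + 10*n + s*(5 - 5*n) - 9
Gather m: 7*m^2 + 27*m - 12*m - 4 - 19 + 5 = 7*m^2 + 15*m - 18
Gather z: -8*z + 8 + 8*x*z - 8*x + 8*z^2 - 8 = -8*x + 8*z^2 + z*(8*x - 8)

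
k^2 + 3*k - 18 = (k - 3)*(k + 6)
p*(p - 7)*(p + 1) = p^3 - 6*p^2 - 7*p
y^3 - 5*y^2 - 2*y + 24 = (y - 4)*(y - 3)*(y + 2)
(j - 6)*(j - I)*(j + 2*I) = j^3 - 6*j^2 + I*j^2 + 2*j - 6*I*j - 12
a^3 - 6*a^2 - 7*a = a*(a - 7)*(a + 1)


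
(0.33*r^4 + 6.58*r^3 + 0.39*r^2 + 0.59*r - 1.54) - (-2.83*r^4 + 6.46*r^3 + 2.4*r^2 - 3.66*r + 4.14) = 3.16*r^4 + 0.12*r^3 - 2.01*r^2 + 4.25*r - 5.68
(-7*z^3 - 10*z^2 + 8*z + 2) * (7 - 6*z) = 42*z^4 + 11*z^3 - 118*z^2 + 44*z + 14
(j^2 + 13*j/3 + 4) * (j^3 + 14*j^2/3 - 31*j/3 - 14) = j^5 + 9*j^4 + 125*j^3/9 - 361*j^2/9 - 102*j - 56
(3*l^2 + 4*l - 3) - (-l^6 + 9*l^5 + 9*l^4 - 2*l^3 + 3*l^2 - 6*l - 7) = l^6 - 9*l^5 - 9*l^4 + 2*l^3 + 10*l + 4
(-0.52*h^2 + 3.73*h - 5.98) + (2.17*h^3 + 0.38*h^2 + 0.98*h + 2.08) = 2.17*h^3 - 0.14*h^2 + 4.71*h - 3.9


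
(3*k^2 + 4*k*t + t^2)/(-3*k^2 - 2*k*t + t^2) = (3*k + t)/(-3*k + t)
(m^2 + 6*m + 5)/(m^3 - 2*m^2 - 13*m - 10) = (m + 5)/(m^2 - 3*m - 10)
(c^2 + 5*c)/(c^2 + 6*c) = (c + 5)/(c + 6)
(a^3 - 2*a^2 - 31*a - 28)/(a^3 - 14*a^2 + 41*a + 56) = (a + 4)/(a - 8)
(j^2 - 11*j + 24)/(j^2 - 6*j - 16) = (j - 3)/(j + 2)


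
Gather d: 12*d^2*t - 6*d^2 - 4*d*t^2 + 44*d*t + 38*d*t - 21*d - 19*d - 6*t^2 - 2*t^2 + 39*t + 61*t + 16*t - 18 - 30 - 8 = d^2*(12*t - 6) + d*(-4*t^2 + 82*t - 40) - 8*t^2 + 116*t - 56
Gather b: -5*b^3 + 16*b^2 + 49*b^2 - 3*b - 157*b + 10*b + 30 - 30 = -5*b^3 + 65*b^2 - 150*b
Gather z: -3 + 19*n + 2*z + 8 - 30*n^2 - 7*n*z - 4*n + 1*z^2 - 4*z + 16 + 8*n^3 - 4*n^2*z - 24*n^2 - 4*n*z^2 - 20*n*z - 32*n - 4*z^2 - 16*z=8*n^3 - 54*n^2 - 17*n + z^2*(-4*n - 3) + z*(-4*n^2 - 27*n - 18) + 21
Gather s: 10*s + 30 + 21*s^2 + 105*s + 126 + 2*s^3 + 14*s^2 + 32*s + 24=2*s^3 + 35*s^2 + 147*s + 180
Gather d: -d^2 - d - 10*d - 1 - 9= -d^2 - 11*d - 10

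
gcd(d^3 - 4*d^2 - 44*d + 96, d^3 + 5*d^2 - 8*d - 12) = d^2 + 4*d - 12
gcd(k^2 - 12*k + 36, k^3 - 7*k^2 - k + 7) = 1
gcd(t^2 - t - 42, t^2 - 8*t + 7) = t - 7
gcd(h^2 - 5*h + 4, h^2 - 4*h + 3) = h - 1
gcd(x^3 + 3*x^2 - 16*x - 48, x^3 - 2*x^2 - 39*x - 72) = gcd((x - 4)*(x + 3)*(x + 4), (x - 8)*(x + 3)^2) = x + 3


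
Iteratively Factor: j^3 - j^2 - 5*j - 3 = (j + 1)*(j^2 - 2*j - 3) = (j + 1)^2*(j - 3)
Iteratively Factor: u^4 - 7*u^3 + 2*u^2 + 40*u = (u - 4)*(u^3 - 3*u^2 - 10*u) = (u - 5)*(u - 4)*(u^2 + 2*u) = u*(u - 5)*(u - 4)*(u + 2)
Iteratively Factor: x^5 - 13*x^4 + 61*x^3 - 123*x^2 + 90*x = (x - 2)*(x^4 - 11*x^3 + 39*x^2 - 45*x) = x*(x - 2)*(x^3 - 11*x^2 + 39*x - 45) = x*(x - 5)*(x - 2)*(x^2 - 6*x + 9) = x*(x - 5)*(x - 3)*(x - 2)*(x - 3)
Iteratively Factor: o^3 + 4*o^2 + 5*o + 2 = (o + 1)*(o^2 + 3*o + 2) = (o + 1)^2*(o + 2)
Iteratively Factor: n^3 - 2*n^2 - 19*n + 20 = (n - 5)*(n^2 + 3*n - 4) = (n - 5)*(n + 4)*(n - 1)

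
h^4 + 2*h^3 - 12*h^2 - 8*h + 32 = (h - 2)^2*(h + 2)*(h + 4)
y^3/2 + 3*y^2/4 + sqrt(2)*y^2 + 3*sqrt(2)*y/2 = y*(y/2 + sqrt(2))*(y + 3/2)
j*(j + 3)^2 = j^3 + 6*j^2 + 9*j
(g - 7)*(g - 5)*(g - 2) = g^3 - 14*g^2 + 59*g - 70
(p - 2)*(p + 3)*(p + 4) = p^3 + 5*p^2 - 2*p - 24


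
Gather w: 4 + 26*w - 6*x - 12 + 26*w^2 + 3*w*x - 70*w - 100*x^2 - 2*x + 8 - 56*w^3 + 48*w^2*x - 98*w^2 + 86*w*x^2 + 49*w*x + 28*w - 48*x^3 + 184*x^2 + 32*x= -56*w^3 + w^2*(48*x - 72) + w*(86*x^2 + 52*x - 16) - 48*x^3 + 84*x^2 + 24*x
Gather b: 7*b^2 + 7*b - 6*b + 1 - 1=7*b^2 + b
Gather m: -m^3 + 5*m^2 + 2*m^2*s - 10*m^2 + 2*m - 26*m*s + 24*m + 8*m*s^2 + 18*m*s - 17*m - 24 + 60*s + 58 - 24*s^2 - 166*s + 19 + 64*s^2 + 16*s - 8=-m^3 + m^2*(2*s - 5) + m*(8*s^2 - 8*s + 9) + 40*s^2 - 90*s + 45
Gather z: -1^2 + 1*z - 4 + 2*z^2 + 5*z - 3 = 2*z^2 + 6*z - 8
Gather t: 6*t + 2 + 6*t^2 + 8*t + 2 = 6*t^2 + 14*t + 4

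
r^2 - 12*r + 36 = (r - 6)^2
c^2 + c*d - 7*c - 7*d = (c - 7)*(c + d)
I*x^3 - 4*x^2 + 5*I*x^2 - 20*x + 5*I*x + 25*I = (x + 5)*(x + 5*I)*(I*x + 1)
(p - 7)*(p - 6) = p^2 - 13*p + 42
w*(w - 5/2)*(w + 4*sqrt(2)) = w^3 - 5*w^2/2 + 4*sqrt(2)*w^2 - 10*sqrt(2)*w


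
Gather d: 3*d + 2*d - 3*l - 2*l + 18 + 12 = 5*d - 5*l + 30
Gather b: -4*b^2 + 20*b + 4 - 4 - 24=-4*b^2 + 20*b - 24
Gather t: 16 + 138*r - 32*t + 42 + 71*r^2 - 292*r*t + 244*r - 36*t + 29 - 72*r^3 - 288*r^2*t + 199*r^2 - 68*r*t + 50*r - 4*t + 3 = -72*r^3 + 270*r^2 + 432*r + t*(-288*r^2 - 360*r - 72) + 90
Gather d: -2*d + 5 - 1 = 4 - 2*d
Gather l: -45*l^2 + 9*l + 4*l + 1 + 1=-45*l^2 + 13*l + 2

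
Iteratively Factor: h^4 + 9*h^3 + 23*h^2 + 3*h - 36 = (h + 4)*(h^3 + 5*h^2 + 3*h - 9) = (h + 3)*(h + 4)*(h^2 + 2*h - 3) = (h - 1)*(h + 3)*(h + 4)*(h + 3)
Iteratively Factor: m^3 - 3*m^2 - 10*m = (m - 5)*(m^2 + 2*m) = (m - 5)*(m + 2)*(m)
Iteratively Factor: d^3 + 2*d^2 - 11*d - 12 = (d - 3)*(d^2 + 5*d + 4) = (d - 3)*(d + 4)*(d + 1)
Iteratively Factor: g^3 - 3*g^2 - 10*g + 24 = (g + 3)*(g^2 - 6*g + 8) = (g - 4)*(g + 3)*(g - 2)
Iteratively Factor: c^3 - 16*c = (c + 4)*(c^2 - 4*c) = (c - 4)*(c + 4)*(c)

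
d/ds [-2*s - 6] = -2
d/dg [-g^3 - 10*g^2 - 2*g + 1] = -3*g^2 - 20*g - 2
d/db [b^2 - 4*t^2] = 2*b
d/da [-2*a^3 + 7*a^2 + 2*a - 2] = -6*a^2 + 14*a + 2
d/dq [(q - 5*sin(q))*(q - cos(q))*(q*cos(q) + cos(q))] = (q + 1)*(q - 5*sin(q))*(sin(q) + 1)*cos(q) - (q + 1)*(q - cos(q))*(5*cos(q) - 1)*cos(q) - (q - 5*sin(q))*(q - cos(q))*(q*sin(q) - sqrt(2)*cos(q + pi/4))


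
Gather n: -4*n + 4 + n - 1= 3 - 3*n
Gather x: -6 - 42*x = -42*x - 6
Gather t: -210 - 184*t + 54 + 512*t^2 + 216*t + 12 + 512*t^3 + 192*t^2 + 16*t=512*t^3 + 704*t^2 + 48*t - 144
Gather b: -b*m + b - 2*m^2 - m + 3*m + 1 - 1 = b*(1 - m) - 2*m^2 + 2*m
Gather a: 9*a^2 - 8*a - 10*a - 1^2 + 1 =9*a^2 - 18*a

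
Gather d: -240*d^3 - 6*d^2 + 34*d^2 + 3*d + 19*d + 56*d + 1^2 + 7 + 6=-240*d^3 + 28*d^2 + 78*d + 14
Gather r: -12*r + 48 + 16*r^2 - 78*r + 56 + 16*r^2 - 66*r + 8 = 32*r^2 - 156*r + 112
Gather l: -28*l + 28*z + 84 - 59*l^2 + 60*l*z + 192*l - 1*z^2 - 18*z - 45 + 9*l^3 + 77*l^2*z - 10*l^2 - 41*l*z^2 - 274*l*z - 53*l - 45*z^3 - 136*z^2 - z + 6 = 9*l^3 + l^2*(77*z - 69) + l*(-41*z^2 - 214*z + 111) - 45*z^3 - 137*z^2 + 9*z + 45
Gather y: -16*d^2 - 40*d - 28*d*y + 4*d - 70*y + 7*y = -16*d^2 - 36*d + y*(-28*d - 63)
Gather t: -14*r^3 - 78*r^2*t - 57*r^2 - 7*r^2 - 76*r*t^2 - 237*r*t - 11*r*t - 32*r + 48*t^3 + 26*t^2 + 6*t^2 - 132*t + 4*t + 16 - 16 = -14*r^3 - 64*r^2 - 32*r + 48*t^3 + t^2*(32 - 76*r) + t*(-78*r^2 - 248*r - 128)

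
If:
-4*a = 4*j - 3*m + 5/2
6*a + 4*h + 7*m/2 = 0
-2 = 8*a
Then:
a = -1/4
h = 3/8 - 7*m/8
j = 3*m/4 - 3/8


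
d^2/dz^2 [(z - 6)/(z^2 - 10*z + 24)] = 2/(z^3 - 12*z^2 + 48*z - 64)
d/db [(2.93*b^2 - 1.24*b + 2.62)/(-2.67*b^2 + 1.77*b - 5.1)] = (1.8753*b^2 - 15.8952*b + 1.6866)/(7.1289*b^4 - 9.4518*b^3 + 30.3669*b^2 - 18.054*b + 26.01)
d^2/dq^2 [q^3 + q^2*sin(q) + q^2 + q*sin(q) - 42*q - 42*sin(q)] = -q^2*sin(q) - q*sin(q) + 4*q*cos(q) + 6*q + 44*sin(q) + 2*cos(q) + 2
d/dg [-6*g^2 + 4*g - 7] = 4 - 12*g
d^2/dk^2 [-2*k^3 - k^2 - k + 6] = -12*k - 2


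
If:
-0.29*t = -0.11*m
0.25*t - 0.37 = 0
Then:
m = 3.90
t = 1.48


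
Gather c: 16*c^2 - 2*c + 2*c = 16*c^2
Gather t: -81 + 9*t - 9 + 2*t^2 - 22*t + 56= 2*t^2 - 13*t - 34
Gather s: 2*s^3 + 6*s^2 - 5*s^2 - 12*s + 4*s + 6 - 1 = 2*s^3 + s^2 - 8*s + 5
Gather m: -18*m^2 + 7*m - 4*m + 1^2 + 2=-18*m^2 + 3*m + 3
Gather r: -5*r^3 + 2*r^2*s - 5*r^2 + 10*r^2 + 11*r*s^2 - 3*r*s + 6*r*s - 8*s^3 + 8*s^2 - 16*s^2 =-5*r^3 + r^2*(2*s + 5) + r*(11*s^2 + 3*s) - 8*s^3 - 8*s^2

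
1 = 1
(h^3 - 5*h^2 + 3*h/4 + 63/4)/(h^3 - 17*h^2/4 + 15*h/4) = (4*h^2 - 8*h - 21)/(h*(4*h - 5))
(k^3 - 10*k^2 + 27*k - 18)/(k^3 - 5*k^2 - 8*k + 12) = (k - 3)/(k + 2)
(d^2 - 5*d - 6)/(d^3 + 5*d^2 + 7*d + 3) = (d - 6)/(d^2 + 4*d + 3)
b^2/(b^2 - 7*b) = b/(b - 7)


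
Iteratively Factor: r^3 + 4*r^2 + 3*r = (r)*(r^2 + 4*r + 3) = r*(r + 3)*(r + 1)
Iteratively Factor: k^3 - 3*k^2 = (k)*(k^2 - 3*k) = k^2*(k - 3)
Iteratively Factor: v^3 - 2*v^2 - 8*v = (v)*(v^2 - 2*v - 8) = v*(v - 4)*(v + 2)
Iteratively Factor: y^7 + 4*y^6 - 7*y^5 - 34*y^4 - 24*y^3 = (y + 2)*(y^6 + 2*y^5 - 11*y^4 - 12*y^3) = y*(y + 2)*(y^5 + 2*y^4 - 11*y^3 - 12*y^2) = y*(y + 1)*(y + 2)*(y^4 + y^3 - 12*y^2) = y^2*(y + 1)*(y + 2)*(y^3 + y^2 - 12*y) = y^2*(y + 1)*(y + 2)*(y + 4)*(y^2 - 3*y) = y^2*(y - 3)*(y + 1)*(y + 2)*(y + 4)*(y)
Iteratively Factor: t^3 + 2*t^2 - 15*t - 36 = (t + 3)*(t^2 - t - 12) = (t - 4)*(t + 3)*(t + 3)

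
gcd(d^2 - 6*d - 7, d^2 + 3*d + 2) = d + 1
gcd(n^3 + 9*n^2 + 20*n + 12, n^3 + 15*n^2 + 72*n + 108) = n + 6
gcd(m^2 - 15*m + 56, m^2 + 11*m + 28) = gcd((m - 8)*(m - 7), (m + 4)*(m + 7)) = 1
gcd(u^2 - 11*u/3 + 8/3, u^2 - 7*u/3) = 1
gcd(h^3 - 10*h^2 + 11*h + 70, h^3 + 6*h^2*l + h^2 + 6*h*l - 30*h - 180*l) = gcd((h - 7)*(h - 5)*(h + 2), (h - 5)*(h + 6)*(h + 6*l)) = h - 5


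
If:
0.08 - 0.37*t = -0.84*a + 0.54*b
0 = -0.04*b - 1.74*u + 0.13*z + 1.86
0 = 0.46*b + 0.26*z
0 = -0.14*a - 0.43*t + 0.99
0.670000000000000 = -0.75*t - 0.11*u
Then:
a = 9.25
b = 15.02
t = -0.71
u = -1.26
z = -26.57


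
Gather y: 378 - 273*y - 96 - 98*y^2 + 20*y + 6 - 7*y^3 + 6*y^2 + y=-7*y^3 - 92*y^2 - 252*y + 288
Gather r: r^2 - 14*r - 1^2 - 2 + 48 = r^2 - 14*r + 45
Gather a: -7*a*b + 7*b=-7*a*b + 7*b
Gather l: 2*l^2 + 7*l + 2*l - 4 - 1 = 2*l^2 + 9*l - 5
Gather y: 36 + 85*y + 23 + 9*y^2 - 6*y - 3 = 9*y^2 + 79*y + 56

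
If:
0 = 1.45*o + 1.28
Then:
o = -0.88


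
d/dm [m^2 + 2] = 2*m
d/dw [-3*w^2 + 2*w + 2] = 2 - 6*w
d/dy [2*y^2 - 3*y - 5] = 4*y - 3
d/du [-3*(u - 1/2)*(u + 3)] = -6*u - 15/2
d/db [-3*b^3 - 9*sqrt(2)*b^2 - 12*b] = -9*b^2 - 18*sqrt(2)*b - 12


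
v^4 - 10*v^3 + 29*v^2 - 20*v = v*(v - 5)*(v - 4)*(v - 1)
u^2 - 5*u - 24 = (u - 8)*(u + 3)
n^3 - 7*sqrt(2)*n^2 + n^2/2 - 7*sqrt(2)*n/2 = n*(n + 1/2)*(n - 7*sqrt(2))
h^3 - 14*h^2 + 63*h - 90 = (h - 6)*(h - 5)*(h - 3)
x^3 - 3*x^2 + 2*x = x*(x - 2)*(x - 1)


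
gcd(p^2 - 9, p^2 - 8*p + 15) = p - 3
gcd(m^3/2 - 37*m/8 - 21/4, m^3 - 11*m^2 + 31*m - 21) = 1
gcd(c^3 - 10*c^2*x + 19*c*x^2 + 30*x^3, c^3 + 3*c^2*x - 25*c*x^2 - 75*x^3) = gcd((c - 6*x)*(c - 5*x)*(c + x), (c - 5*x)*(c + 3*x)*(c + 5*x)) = -c + 5*x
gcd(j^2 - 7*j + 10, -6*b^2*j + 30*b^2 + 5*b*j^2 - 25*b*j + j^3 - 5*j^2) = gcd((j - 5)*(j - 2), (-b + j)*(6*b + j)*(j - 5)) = j - 5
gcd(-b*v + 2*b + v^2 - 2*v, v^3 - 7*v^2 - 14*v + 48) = v - 2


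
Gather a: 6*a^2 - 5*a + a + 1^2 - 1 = 6*a^2 - 4*a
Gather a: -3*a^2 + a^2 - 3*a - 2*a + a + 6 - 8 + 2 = -2*a^2 - 4*a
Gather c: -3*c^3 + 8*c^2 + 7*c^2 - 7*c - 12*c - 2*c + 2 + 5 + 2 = -3*c^3 + 15*c^2 - 21*c + 9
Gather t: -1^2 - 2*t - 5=-2*t - 6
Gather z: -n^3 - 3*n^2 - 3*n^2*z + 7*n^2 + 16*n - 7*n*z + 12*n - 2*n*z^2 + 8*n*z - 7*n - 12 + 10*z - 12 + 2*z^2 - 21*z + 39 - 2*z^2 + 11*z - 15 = -n^3 + 4*n^2 - 2*n*z^2 + 21*n + z*(-3*n^2 + n)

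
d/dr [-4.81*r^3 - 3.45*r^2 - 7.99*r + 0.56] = -14.43*r^2 - 6.9*r - 7.99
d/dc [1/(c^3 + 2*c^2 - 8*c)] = (-3*c^2 - 4*c + 8)/(c^2*(c^2 + 2*c - 8)^2)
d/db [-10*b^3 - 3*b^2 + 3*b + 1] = -30*b^2 - 6*b + 3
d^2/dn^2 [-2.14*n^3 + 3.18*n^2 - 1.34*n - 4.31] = 6.36 - 12.84*n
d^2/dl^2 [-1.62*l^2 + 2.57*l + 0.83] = -3.24000000000000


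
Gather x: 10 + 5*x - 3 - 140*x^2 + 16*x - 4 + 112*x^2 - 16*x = -28*x^2 + 5*x + 3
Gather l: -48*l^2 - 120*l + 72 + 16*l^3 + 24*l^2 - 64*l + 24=16*l^3 - 24*l^2 - 184*l + 96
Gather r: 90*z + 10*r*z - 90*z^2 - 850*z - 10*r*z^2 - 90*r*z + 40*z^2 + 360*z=r*(-10*z^2 - 80*z) - 50*z^2 - 400*z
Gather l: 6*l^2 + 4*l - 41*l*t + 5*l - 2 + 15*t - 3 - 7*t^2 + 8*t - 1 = 6*l^2 + l*(9 - 41*t) - 7*t^2 + 23*t - 6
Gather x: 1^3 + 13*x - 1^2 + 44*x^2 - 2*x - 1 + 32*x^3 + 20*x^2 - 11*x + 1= 32*x^3 + 64*x^2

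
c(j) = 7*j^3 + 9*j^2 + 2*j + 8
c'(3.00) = 245.00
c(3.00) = 284.00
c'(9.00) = 1865.00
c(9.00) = 5858.00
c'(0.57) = 19.08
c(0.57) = 13.36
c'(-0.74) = 0.18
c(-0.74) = 8.61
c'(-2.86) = 122.29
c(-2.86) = -87.86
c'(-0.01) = 1.82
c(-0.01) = 7.98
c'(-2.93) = 129.54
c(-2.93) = -96.67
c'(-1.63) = 28.45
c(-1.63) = -1.66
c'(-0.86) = 2.05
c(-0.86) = 8.48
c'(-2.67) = 103.65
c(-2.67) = -66.42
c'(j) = 21*j^2 + 18*j + 2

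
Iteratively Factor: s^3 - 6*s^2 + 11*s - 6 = (s - 2)*(s^2 - 4*s + 3) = (s - 2)*(s - 1)*(s - 3)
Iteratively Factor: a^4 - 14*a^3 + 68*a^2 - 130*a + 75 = (a - 5)*(a^3 - 9*a^2 + 23*a - 15) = (a - 5)*(a - 1)*(a^2 - 8*a + 15) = (a - 5)^2*(a - 1)*(a - 3)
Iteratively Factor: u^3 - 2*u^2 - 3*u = (u)*(u^2 - 2*u - 3) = u*(u + 1)*(u - 3)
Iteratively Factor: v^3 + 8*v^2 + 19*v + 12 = (v + 1)*(v^2 + 7*v + 12) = (v + 1)*(v + 3)*(v + 4)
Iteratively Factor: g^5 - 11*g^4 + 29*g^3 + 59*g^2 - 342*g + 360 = (g - 5)*(g^4 - 6*g^3 - g^2 + 54*g - 72) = (g - 5)*(g - 3)*(g^3 - 3*g^2 - 10*g + 24) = (g - 5)*(g - 3)*(g + 3)*(g^2 - 6*g + 8) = (g - 5)*(g - 3)*(g - 2)*(g + 3)*(g - 4)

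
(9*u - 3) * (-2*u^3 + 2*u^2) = -18*u^4 + 24*u^3 - 6*u^2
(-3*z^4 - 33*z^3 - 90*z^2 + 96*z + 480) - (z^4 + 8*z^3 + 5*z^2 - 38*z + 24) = -4*z^4 - 41*z^3 - 95*z^2 + 134*z + 456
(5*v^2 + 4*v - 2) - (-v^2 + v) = 6*v^2 + 3*v - 2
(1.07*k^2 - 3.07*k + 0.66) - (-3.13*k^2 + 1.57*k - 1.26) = 4.2*k^2 - 4.64*k + 1.92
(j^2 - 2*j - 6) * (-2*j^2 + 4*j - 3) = -2*j^4 + 8*j^3 + j^2 - 18*j + 18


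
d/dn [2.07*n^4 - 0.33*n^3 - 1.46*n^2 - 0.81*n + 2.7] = 8.28*n^3 - 0.99*n^2 - 2.92*n - 0.81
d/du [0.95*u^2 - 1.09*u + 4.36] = 1.9*u - 1.09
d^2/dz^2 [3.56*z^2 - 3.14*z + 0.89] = 7.12000000000000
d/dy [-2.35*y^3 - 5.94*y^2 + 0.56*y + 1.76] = -7.05*y^2 - 11.88*y + 0.56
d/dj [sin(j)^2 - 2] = sin(2*j)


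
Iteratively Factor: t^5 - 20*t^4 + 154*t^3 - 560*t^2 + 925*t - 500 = (t - 5)*(t^4 - 15*t^3 + 79*t^2 - 165*t + 100) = (t - 5)^2*(t^3 - 10*t^2 + 29*t - 20) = (t - 5)^3*(t^2 - 5*t + 4) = (t - 5)^3*(t - 4)*(t - 1)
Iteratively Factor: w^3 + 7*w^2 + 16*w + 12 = (w + 3)*(w^2 + 4*w + 4) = (w + 2)*(w + 3)*(w + 2)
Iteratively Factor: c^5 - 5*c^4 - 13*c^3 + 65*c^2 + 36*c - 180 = (c + 2)*(c^4 - 7*c^3 + c^2 + 63*c - 90) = (c - 3)*(c + 2)*(c^3 - 4*c^2 - 11*c + 30) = (c - 3)*(c - 2)*(c + 2)*(c^2 - 2*c - 15) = (c - 5)*(c - 3)*(c - 2)*(c + 2)*(c + 3)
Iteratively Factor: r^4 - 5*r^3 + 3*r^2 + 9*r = (r + 1)*(r^3 - 6*r^2 + 9*r) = (r - 3)*(r + 1)*(r^2 - 3*r) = (r - 3)^2*(r + 1)*(r)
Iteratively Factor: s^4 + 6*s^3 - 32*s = (s + 4)*(s^3 + 2*s^2 - 8*s) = (s - 2)*(s + 4)*(s^2 + 4*s) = (s - 2)*(s + 4)^2*(s)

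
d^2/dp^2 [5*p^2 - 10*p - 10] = 10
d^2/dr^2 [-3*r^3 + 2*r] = -18*r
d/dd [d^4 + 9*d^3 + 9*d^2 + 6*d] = 4*d^3 + 27*d^2 + 18*d + 6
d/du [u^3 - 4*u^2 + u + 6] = 3*u^2 - 8*u + 1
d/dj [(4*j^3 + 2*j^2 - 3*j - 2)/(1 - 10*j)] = (-80*j^3 - 8*j^2 + 4*j - 23)/(100*j^2 - 20*j + 1)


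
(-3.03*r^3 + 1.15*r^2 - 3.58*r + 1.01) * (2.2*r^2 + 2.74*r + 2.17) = -6.666*r^5 - 5.7722*r^4 - 11.3001*r^3 - 5.0917*r^2 - 5.0012*r + 2.1917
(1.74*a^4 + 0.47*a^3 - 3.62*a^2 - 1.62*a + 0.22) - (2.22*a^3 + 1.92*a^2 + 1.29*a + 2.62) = 1.74*a^4 - 1.75*a^3 - 5.54*a^2 - 2.91*a - 2.4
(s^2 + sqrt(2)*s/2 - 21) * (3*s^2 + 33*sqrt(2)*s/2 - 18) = 3*s^4 + 18*sqrt(2)*s^3 - 129*s^2/2 - 711*sqrt(2)*s/2 + 378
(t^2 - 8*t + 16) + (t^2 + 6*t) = 2*t^2 - 2*t + 16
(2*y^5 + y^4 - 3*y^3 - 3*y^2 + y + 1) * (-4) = -8*y^5 - 4*y^4 + 12*y^3 + 12*y^2 - 4*y - 4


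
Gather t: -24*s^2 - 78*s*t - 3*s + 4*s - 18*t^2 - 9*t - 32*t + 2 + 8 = -24*s^2 + s - 18*t^2 + t*(-78*s - 41) + 10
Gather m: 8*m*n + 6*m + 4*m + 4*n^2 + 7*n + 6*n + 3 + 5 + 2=m*(8*n + 10) + 4*n^2 + 13*n + 10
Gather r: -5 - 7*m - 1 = -7*m - 6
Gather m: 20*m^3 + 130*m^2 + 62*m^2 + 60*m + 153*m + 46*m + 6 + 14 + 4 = 20*m^3 + 192*m^2 + 259*m + 24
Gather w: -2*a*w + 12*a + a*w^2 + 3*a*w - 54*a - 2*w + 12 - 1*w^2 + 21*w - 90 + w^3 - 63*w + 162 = -42*a + w^3 + w^2*(a - 1) + w*(a - 44) + 84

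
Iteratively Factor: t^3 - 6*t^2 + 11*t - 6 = (t - 2)*(t^2 - 4*t + 3) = (t - 2)*(t - 1)*(t - 3)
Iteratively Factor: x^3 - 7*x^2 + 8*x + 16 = (x + 1)*(x^2 - 8*x + 16) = (x - 4)*(x + 1)*(x - 4)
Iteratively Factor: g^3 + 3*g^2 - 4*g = (g - 1)*(g^2 + 4*g) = (g - 1)*(g + 4)*(g)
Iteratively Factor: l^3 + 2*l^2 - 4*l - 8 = (l + 2)*(l^2 - 4) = (l + 2)^2*(l - 2)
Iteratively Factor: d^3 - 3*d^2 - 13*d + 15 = (d - 1)*(d^2 - 2*d - 15) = (d - 1)*(d + 3)*(d - 5)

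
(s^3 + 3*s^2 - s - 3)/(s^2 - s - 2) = (s^2 + 2*s - 3)/(s - 2)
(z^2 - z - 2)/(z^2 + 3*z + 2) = (z - 2)/(z + 2)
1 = 1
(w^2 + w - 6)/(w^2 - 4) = (w + 3)/(w + 2)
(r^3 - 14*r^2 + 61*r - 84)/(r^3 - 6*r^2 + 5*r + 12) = (r - 7)/(r + 1)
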